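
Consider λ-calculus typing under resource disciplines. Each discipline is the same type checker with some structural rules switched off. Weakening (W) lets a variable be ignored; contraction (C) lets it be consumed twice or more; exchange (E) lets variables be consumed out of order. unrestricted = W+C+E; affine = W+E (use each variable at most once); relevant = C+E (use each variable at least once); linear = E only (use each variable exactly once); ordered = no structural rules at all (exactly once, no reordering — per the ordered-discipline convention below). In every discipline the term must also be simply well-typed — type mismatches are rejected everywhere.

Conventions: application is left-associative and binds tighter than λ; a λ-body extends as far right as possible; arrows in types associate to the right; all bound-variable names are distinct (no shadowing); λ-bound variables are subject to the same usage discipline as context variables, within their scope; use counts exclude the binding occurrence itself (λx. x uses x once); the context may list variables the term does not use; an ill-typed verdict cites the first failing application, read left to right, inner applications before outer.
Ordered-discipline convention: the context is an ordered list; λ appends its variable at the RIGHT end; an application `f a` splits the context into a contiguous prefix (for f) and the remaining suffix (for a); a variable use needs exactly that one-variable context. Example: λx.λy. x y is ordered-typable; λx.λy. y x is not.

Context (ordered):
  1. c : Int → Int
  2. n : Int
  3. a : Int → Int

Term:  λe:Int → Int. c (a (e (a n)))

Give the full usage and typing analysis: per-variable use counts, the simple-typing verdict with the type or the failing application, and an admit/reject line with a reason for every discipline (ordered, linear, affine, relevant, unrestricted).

use counts: c ×1; n ×1; a ×2; e (bound) ×1
uses in reading order: c, a, e, a, n
typing: ✓ — (Int → Int) → Int
ordered: ✗, a ×2 used more than once (contraction)
linear: ✗, a ×2 used more than once (contraction)
affine: ✗, a ×2 used more than once (contraction)
relevant: ✓, c, n, a, e: all used, weakening unneeded
unrestricted: ✓, type-checks ((Int → Int) → Int) and nothing is barred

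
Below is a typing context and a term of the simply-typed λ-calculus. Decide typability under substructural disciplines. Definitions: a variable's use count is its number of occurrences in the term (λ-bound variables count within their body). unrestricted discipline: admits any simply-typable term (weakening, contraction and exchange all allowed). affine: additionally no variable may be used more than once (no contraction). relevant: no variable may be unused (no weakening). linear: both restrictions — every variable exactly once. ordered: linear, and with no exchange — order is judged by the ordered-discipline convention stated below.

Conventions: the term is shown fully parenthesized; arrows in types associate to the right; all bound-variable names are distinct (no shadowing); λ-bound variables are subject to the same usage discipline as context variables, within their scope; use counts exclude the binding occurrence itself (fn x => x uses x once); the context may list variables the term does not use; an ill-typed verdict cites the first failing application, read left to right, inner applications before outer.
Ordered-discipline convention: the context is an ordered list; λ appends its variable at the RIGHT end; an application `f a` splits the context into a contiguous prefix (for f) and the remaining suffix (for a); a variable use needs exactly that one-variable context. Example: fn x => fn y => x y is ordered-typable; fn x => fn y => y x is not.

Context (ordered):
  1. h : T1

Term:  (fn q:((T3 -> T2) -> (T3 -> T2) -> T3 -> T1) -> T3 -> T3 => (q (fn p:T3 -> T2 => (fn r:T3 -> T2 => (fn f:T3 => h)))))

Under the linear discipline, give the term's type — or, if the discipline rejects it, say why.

not well-typed under linear — unused: p, r, f — weakening required
counts: h ×1, q (λ-bound) ×1, p (λ-bound) ×0, r (λ-bound) ×0, f (λ-bound) ×0
use order (left to right): q, h
typing: well-typed — term : (((T3 -> T2) -> (T3 -> T2) -> T3 -> T1) -> T3 -> T3) -> T3 -> T3
summary: ordered ✗; linear ✗; affine ✓; relevant ✗; unrestricted ✓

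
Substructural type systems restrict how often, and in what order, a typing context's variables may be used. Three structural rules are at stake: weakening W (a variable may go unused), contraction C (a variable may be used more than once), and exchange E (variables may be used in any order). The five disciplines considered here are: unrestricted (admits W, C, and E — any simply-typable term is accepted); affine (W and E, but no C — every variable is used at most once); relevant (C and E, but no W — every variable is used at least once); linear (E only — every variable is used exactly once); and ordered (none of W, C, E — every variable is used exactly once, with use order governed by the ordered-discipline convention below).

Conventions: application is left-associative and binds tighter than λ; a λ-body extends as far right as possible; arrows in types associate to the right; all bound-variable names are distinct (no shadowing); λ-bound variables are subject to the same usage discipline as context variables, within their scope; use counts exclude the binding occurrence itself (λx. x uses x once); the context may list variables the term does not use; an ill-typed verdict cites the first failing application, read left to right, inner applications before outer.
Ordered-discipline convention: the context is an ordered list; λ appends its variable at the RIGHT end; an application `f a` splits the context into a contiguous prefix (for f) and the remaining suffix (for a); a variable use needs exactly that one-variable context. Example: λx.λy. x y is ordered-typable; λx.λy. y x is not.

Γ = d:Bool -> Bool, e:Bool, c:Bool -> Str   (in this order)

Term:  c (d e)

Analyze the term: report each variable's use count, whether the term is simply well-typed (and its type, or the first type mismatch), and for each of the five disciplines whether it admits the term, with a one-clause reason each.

usage: d ×1, e ×1, c ×1
left-to-right use order: c, d, e
typing: well-typed — term : Str
ordered: ✗, needs exchange: uses follow c, d, e
linear: ✓, exactly-once usage across d, e, c
affine: ✓, none of d, e, c used more than once
relevant: ✓, d, e, c: all used, weakening unneeded
unrestricted: ✓, simply typable at Str; W, C, E all held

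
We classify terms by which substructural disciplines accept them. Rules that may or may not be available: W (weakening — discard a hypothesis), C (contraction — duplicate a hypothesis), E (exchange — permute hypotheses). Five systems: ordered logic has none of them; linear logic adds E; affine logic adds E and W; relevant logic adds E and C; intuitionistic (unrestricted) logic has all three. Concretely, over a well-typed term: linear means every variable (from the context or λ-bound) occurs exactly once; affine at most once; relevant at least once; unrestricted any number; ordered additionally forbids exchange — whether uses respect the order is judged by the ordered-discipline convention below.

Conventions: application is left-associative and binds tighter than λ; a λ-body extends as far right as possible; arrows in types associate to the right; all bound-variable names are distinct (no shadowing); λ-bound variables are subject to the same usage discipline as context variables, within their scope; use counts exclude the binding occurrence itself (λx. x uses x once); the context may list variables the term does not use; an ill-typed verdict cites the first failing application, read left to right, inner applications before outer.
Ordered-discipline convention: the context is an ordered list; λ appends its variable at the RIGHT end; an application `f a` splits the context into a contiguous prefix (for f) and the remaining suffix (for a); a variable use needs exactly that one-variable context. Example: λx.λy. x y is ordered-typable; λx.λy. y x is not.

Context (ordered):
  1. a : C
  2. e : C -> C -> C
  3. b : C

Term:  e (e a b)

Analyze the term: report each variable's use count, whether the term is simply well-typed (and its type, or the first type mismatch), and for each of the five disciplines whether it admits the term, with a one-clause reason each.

use counts: a=1, e=2, b=1
left-to-right use order: e, e, a, b
typing: the term checks, with type C -> C
ordered: ✗, uses contraction: e ×2
linear: ✗, uses contraction: e ×2
affine: ✗, uses contraction: e ×2
relevant: ✓, at least one use each (a, e, b)
unrestricted: ✓, typability at C -> C is all that's needed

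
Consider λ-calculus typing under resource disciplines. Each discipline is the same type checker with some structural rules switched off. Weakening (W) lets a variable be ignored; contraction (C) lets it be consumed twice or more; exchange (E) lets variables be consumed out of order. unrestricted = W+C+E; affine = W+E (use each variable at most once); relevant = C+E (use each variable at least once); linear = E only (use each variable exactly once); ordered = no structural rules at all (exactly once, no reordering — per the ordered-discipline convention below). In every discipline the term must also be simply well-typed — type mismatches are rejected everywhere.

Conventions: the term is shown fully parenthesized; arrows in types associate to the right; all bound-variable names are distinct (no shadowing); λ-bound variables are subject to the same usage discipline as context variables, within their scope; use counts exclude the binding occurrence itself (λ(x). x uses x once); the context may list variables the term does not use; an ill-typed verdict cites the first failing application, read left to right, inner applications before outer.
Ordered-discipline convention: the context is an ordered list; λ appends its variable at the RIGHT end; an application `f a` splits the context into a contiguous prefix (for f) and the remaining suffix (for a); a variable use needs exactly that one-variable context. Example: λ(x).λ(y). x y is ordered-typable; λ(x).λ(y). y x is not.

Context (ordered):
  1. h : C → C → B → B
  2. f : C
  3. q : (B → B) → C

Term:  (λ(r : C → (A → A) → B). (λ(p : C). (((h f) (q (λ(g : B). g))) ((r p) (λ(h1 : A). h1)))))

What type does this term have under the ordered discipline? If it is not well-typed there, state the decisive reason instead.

term : (C → (A → A) → B) → C → B
variable uses: h=1, f=1, q=1, r (bound)=1, p (bound)=1, g (bound)=1, h1 (bound)=1
uses in reading order: h, f, q, g, r, p, h1
typing: ✓ — (C → (A → A) → B) → C → B
across the five disciplines: ordered ✓ | linear ✓ | affine ✓ | relevant ✓ | unrestricted ✓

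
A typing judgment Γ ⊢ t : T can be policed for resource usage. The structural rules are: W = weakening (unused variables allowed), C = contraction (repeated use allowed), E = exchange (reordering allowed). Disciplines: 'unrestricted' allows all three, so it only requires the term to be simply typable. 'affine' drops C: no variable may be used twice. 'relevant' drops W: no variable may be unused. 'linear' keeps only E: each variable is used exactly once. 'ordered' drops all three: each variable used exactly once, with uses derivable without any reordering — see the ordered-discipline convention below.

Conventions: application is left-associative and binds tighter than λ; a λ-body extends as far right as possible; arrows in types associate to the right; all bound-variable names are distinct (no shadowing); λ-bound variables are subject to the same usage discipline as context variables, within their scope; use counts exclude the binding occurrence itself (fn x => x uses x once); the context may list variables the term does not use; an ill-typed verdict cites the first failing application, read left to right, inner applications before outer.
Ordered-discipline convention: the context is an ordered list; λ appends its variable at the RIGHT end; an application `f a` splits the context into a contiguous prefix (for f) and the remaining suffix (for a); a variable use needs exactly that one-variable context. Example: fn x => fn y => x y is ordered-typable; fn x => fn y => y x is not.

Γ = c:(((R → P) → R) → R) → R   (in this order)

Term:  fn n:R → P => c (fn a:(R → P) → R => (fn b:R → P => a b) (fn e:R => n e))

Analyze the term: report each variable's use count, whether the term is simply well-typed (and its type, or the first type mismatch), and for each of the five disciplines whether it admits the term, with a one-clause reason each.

variable uses: c=1, n (λ-bound)=1, a (λ-bound)=1, b (λ-bound)=1, e (λ-bound)=1
uses in reading order: c, a, b, n, e
typing: the term checks, with type (R → P) → R
ordered: ✗ — no ordered split (uses run c, a, b, n, e)
linear: ✓ — exactly-once usage across c, n, a, b, e
affine: ✓ — none of c, n, a, b, e used more than once
relevant: ✓ — at least one use each (c, n, a, b, e)
unrestricted: ✓ — type-checks ((R → P) → R) and nothing is barred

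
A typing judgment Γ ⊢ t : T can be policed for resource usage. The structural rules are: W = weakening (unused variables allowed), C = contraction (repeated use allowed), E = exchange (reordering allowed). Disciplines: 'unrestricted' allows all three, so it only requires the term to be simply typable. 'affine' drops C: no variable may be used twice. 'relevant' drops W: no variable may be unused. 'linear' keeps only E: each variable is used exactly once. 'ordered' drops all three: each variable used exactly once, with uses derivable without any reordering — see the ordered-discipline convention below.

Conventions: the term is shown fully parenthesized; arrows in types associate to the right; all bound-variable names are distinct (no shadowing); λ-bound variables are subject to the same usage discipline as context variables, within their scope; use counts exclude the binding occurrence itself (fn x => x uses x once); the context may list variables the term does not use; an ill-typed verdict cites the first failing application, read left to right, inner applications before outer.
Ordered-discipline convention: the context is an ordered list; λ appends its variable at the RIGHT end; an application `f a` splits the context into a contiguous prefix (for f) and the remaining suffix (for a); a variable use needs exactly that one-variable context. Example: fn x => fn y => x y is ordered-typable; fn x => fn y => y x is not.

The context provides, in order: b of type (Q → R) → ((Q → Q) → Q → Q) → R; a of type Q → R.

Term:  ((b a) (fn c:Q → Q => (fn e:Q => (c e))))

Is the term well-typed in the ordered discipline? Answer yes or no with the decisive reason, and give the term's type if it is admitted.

yes — single-use (b, a, c, e), ordered derivation ok; term : R
usage: b=1, a=1, c [bound]=1, e [bound]=1
use order (left to right): b, a, c, e
typing: ✓ — R
all disciplines: ordered ✓ · linear ✓ · affine ✓ · relevant ✓ · unrestricted ✓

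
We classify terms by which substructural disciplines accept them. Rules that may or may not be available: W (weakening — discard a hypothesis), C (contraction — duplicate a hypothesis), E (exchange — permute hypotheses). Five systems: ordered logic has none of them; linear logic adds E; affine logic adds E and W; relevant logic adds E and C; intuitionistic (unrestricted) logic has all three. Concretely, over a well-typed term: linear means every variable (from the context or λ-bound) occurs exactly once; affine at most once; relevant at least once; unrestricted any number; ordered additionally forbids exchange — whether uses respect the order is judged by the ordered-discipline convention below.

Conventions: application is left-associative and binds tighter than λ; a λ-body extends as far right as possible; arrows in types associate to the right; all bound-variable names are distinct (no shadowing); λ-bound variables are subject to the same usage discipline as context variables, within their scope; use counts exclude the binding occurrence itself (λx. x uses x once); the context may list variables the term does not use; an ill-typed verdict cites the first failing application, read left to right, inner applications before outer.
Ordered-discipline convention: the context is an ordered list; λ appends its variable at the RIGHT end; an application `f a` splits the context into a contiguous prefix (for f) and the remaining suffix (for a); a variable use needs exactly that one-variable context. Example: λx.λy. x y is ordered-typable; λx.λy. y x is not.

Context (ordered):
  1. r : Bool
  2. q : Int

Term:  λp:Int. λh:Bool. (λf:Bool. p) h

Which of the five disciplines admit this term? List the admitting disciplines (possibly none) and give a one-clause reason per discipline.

admitting disciplines: affine, unrestricted
variable uses: r: 0; q: 0; p [bound]: 1; h [bound]: 1; f [bound]: 0
order of uses: p, h
typing: well-typed at Int → Bool → Int
ordered ✗ (needs weakening: r, q, f unused)
linear ✗ (needs weakening: r, q, f unused)
affine ✓ (r, q, p, h, f: no repeats, contraction unneeded)
relevant ✗ (needs weakening: r, q, f unused)
unrestricted ✓ (typability at Int → Bool → Int is all that's needed)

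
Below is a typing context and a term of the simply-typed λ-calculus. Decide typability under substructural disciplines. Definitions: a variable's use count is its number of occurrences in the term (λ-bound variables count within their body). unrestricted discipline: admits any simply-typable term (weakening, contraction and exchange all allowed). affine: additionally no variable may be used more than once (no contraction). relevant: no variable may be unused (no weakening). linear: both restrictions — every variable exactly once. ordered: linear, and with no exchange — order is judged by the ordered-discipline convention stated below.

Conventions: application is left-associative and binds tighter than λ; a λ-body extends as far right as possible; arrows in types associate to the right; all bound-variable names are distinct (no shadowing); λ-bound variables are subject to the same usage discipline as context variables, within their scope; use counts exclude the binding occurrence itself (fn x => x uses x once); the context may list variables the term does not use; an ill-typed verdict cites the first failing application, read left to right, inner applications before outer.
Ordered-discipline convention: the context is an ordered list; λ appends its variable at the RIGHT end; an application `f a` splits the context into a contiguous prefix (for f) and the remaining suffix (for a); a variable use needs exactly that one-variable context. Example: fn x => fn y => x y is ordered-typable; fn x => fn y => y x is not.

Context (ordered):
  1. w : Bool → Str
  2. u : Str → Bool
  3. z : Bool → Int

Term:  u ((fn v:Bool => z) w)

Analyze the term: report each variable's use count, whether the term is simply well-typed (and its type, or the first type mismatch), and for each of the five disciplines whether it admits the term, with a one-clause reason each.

usage: w=1; u=1; z=1; v [bound]=0
left-to-right use order: u, z, w
typing: ill-typed: a function awaiting Bool gets Bool → Str
ordered: ✗ — a type mismatch blocks all five
linear: ✗ — the type mismatch rejects it
affine: ✗ — not simply typable
relevant: ✗ — fails simple typing
unrestricted: ✗ — a type mismatch blocks all five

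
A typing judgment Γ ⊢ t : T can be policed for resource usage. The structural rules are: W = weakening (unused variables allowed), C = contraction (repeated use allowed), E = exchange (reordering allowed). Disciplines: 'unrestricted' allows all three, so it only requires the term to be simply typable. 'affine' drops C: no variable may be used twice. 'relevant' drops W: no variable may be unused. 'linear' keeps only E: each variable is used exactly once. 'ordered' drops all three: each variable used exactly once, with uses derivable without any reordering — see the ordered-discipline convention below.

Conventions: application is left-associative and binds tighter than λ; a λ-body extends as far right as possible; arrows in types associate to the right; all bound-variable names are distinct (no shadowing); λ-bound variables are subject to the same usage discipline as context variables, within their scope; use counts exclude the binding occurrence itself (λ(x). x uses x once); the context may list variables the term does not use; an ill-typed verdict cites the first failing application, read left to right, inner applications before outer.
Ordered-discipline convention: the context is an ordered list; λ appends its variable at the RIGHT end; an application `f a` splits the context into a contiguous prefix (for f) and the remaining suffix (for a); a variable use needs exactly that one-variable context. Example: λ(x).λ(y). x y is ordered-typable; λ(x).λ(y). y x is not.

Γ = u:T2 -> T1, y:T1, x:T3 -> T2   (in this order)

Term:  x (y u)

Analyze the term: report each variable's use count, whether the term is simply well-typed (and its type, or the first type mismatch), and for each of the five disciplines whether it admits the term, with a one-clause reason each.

usage: u: 1; y: 1; x: 1
uses in reading order: x, y, u
typing: ill-typed: non-function type T1 applied to an argument
ordered: ✗ — the type mismatch rejects it
linear: ✗ — not simply typable
affine: ✗ — fails simple typing
relevant: ✗ — a type mismatch blocks all five
unrestricted: ✗ — the type mismatch rejects it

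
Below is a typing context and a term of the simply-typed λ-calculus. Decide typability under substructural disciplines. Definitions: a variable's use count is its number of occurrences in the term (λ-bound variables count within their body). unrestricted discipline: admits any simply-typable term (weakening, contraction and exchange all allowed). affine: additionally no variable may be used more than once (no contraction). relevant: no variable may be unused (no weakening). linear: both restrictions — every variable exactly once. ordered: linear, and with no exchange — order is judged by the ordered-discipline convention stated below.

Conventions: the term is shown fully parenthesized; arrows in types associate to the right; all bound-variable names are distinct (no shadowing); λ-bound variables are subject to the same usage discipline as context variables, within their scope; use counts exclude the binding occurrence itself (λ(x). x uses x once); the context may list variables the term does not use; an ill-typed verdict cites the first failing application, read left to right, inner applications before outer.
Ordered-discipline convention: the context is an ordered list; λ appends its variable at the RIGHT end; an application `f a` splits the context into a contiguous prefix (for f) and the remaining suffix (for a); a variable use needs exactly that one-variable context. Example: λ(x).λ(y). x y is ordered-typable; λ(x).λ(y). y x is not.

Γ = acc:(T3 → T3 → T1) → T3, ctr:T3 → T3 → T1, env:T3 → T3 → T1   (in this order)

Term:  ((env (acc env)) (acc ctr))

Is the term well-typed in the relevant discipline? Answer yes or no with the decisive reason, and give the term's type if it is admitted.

yes — none of acc, ctr, env goes unused; term : T1
variable uses: acc: 2; ctr: 1; env: 2
order of uses: env, acc, env, acc, ctr
typing: well-typed — term : T1
all disciplines: ordered ✗, linear ✗, affine ✗, relevant ✓, unrestricted ✓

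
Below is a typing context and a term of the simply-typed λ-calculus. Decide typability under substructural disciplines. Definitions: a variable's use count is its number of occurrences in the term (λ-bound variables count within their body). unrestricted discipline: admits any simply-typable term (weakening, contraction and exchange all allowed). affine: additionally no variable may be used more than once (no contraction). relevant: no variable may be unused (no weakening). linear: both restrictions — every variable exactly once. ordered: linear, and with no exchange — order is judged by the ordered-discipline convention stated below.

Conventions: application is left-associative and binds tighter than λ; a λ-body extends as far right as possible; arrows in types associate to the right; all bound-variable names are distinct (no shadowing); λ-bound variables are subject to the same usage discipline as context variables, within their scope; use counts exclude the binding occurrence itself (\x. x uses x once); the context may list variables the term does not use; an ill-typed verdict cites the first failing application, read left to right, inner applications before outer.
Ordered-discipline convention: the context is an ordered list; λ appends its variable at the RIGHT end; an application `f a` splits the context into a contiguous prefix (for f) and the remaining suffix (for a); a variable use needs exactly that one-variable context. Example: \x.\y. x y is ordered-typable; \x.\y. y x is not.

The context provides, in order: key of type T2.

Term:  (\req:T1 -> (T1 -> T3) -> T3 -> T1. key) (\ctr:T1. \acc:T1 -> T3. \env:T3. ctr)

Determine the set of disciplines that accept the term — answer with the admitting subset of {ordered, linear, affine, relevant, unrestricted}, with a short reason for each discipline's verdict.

admitted by: affine, unrestricted
variable uses: key: 1×, req (bound): 0×, ctr (bound): 1×, acc (bound): 0×, env (bound): 0×
use order (left to right): key, ctr
typing: the term checks, with type T2
ordered: ✗ — needs weakening: req, acc, env unused
linear: ✗ — needs weakening: req, acc, env unused
affine: ✓ — no duplicate uses among key, req, ctr, acc, env
relevant: ✗ — needs weakening: req, acc, env unused
unrestricted: ✓ — typability at T2 is all that's needed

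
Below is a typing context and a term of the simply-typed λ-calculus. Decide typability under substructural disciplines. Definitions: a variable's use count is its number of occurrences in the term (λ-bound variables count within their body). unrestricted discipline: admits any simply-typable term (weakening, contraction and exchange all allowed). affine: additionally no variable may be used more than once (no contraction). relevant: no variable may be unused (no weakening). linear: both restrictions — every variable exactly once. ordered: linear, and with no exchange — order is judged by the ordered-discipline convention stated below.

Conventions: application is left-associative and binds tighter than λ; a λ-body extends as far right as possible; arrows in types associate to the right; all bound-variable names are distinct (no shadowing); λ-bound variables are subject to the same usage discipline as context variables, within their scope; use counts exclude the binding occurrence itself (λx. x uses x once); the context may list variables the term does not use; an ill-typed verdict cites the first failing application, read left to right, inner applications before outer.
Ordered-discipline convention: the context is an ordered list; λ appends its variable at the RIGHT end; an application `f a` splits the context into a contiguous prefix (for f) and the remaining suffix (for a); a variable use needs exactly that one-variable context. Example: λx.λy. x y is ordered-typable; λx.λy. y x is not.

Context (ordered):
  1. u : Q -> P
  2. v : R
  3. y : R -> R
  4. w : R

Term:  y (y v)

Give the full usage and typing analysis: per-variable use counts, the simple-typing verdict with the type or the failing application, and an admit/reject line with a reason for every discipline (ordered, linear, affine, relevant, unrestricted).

use counts: u ×0; v ×1; y ×2; w ×0
uses in reading order: y, y, v
typing: well-typed at R
ordered: ✗ — repeated use of y ×2; needs weakening: u, w unused
linear: ✗ — repeated use of y ×2; needs weakening: u, w unused
affine: ✗ — repeated use of y ×2
relevant: ✗ — needs weakening: u, w unused
unrestricted: ✓ — simply typable at R; W, C, E all held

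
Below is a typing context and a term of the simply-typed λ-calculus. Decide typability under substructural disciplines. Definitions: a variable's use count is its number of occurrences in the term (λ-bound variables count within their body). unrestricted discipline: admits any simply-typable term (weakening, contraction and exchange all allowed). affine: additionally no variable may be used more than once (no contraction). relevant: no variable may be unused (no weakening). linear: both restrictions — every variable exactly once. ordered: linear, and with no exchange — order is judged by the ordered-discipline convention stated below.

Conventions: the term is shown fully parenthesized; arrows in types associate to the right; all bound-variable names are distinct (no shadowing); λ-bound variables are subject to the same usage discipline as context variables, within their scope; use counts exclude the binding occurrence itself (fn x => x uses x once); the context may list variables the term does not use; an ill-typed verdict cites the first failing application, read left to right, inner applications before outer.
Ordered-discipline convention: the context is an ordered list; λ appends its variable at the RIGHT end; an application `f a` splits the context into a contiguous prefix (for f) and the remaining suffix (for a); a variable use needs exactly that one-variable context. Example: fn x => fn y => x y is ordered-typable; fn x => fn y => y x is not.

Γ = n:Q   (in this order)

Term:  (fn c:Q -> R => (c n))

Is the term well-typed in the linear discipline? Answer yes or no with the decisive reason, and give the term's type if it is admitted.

yes — each of n, c used exactly once; term : (Q -> R) -> R
usage: n ×1, c [bound] ×1
use order (left to right): c, n
typing: well-typed at (Q -> R) -> R
all disciplines: ordered ✗ · linear ✓ · affine ✓ · relevant ✓ · unrestricted ✓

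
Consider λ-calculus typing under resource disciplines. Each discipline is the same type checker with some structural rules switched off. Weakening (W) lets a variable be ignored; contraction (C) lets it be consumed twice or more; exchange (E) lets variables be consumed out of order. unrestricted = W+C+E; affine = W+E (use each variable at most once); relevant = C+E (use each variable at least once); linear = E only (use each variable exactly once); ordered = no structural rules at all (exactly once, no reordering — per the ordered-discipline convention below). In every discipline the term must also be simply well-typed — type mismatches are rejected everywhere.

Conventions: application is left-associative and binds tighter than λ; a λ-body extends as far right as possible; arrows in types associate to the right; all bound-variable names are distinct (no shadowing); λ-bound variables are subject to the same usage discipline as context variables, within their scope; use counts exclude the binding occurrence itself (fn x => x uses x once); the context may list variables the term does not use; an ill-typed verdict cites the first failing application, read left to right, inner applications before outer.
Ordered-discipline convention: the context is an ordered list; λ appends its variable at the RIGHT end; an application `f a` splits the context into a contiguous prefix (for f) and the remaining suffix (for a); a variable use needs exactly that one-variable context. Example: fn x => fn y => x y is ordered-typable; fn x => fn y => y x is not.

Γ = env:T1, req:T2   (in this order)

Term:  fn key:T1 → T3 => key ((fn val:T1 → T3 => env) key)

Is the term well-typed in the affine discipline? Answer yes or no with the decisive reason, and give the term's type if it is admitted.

no — key ×2 used more than once (contraction)
use counts: env: 1×; req: 0×; key (λ-bound): 2×; val (λ-bound): 0×
order of uses: key, env, key
typing: the term checks, with type (T1 → T3) → T3
across the five disciplines: ordered ✗ | linear ✗ | affine ✗ | relevant ✗ | unrestricted ✓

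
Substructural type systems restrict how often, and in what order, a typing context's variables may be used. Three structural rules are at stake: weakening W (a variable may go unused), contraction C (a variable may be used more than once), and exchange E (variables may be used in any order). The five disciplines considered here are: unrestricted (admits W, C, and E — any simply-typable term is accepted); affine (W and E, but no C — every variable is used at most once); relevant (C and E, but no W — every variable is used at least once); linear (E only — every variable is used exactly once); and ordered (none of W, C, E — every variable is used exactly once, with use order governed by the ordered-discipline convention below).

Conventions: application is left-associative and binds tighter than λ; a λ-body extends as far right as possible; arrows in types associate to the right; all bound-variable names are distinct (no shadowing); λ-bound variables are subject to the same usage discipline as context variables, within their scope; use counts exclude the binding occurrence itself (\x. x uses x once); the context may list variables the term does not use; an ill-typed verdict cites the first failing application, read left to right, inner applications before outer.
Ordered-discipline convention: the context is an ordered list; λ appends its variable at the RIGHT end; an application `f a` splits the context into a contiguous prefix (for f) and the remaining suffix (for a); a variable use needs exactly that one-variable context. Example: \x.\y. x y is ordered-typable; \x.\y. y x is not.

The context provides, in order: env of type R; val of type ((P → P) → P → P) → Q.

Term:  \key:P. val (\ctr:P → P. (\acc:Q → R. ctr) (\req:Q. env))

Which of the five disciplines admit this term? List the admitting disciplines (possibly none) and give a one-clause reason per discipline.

admitting disciplines: affine, unrestricted
variable uses: env: 1×; val: 1×; key (λ-bound): 0×; ctr (λ-bound): 1×; acc (λ-bound): 0×; req (λ-bound): 0×
left-to-right use order: val, ctr, env
typing: the term checks, with type P → Q
ordered: ✗, unused: key, acc, req — weakening required
linear: ✗, unused: key, acc, req — weakening required
affine: ✓, none of env, val, key, ctr, acc, req used more than once
relevant: ✗, unused: key, acc, req — weakening required
unrestricted: ✓, typability at P → Q is all that's needed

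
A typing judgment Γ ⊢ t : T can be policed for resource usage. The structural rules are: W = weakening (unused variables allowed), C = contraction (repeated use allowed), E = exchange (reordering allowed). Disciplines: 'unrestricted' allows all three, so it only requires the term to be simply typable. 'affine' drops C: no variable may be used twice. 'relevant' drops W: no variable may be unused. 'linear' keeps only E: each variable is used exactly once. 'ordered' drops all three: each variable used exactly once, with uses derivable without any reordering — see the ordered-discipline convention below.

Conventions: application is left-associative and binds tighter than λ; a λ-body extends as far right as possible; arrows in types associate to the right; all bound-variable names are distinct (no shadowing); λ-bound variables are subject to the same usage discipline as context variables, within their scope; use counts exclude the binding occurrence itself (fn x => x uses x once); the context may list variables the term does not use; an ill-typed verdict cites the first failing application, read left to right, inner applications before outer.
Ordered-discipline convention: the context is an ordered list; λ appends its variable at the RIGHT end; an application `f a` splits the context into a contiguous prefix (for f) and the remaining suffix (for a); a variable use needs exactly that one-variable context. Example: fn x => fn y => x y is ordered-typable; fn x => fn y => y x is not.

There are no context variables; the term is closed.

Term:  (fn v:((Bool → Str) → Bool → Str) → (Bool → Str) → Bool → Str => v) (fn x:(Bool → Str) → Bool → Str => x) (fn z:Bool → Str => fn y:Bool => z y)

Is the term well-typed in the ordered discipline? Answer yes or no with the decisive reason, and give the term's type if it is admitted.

yes — v, x, z, y once each; derivable with no W/C/E; term : (Bool → Str) → Bool → Str
counts: v (bound): 1×, x (bound): 1×, z (bound): 1×, y (bound): 1×
uses in reading order: v, x, z, y
typing: ✓ — (Bool → Str) → Bool → Str
summary: ordered ✓, linear ✓, affine ✓, relevant ✓, unrestricted ✓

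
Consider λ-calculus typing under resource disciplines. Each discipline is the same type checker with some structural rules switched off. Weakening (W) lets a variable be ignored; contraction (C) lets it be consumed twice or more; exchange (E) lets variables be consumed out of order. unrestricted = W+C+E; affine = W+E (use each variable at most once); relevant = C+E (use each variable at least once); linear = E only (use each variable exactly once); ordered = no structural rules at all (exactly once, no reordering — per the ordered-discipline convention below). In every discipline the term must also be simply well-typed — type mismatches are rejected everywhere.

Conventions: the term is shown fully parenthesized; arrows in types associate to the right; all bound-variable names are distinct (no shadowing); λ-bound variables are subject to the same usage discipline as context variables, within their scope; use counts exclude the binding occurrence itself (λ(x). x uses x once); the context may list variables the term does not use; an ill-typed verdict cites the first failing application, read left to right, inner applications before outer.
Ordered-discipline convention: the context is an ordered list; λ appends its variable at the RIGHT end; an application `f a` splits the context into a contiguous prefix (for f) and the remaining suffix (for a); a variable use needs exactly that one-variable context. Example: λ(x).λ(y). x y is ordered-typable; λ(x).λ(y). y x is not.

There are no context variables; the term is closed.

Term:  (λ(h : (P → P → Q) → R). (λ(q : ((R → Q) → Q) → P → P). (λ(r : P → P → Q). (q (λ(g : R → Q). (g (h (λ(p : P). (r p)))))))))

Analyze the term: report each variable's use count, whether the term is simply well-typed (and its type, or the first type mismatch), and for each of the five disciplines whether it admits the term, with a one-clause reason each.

counts: h [bound]: 1×; q [bound]: 1×; r [bound]: 1×; g [bound]: 1×; p [bound]: 1×
order of uses: q, g, h, r, p
typing: well-typed — term : ((P → P → Q) → R) → (((R → Q) → Q) → P → P) → (P → P → Q) → P → P
ordered: ✗, no contiguous prefix/suffix split fits q, g, h, r, p
linear: ✓, single use per variable (h, q, r, g, p)
affine: ✓, no duplicate uses among h, q, r, g, p
relevant: ✓, at least one use each (h, q, r, g, p)
unrestricted: ✓, well-typed at ((P → P → Q) → R) → (((R → Q) → Q) → P → P) → (P → P → Q) → P → P; no restrictions here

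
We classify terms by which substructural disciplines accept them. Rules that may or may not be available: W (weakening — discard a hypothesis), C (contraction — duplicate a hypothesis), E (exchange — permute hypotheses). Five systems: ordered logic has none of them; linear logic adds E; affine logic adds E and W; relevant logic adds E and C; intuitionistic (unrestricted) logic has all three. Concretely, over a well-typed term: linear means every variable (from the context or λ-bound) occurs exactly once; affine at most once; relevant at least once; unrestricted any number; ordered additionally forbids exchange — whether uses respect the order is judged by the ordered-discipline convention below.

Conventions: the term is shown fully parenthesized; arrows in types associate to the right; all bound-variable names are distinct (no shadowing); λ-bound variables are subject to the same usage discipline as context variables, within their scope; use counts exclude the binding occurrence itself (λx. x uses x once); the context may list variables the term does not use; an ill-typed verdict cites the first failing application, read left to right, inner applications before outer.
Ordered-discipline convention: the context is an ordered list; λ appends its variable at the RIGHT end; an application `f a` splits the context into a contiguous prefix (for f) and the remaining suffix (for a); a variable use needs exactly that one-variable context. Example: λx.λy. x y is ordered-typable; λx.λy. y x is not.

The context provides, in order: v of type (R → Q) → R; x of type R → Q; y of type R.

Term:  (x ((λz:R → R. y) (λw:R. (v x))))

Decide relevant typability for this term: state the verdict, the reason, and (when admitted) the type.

no — z, w never used (weakening)
usage: v: 1×; x: 2×; y: 1×; z [bound]: 0×; w [bound]: 0×
uses in reading order: x, y, v, x
typing: ✓ — Q
all disciplines: ordered ✗, linear ✗, affine ✗, relevant ✗, unrestricted ✓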